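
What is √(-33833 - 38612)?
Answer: I*√72445 ≈ 269.16*I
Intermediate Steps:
√(-33833 - 38612) = √(-72445) = I*√72445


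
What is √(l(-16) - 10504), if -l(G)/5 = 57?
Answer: I*√10789 ≈ 103.87*I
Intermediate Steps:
l(G) = -285 (l(G) = -5*57 = -285)
√(l(-16) - 10504) = √(-285 - 10504) = √(-10789) = I*√10789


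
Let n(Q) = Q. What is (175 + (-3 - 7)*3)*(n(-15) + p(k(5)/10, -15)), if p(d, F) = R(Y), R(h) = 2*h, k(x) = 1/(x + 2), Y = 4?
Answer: -1015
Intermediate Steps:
k(x) = 1/(2 + x)
p(d, F) = 8 (p(d, F) = 2*4 = 8)
(175 + (-3 - 7)*3)*(n(-15) + p(k(5)/10, -15)) = (175 + (-3 - 7)*3)*(-15 + 8) = (175 - 10*3)*(-7) = (175 - 30)*(-7) = 145*(-7) = -1015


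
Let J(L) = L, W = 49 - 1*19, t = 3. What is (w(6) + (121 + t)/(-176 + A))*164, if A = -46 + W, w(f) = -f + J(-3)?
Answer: -18983/12 ≈ -1581.9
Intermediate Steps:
W = 30 (W = 49 - 19 = 30)
w(f) = -3 - f (w(f) = -f - 3 = -3 - f)
A = -16 (A = -46 + 30 = -16)
(w(6) + (121 + t)/(-176 + A))*164 = ((-3 - 1*6) + (121 + 3)/(-176 - 16))*164 = ((-3 - 6) + 124/(-192))*164 = (-9 + 124*(-1/192))*164 = (-9 - 31/48)*164 = -463/48*164 = -18983/12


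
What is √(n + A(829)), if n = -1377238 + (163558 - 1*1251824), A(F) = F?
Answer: 5*I*√98587 ≈ 1569.9*I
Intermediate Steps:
n = -2465504 (n = -1377238 + (163558 - 1251824) = -1377238 - 1088266 = -2465504)
√(n + A(829)) = √(-2465504 + 829) = √(-2464675) = 5*I*√98587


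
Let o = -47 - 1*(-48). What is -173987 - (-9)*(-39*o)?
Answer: -174338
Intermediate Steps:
o = 1 (o = -47 + 48 = 1)
-173987 - (-9)*(-39*o) = -173987 - (-9)*(-39*1) = -173987 - (-9)*(-39) = -173987 - 1*351 = -173987 - 351 = -174338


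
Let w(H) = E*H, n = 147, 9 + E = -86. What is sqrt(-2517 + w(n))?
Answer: I*sqrt(16482) ≈ 128.38*I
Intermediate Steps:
E = -95 (E = -9 - 86 = -95)
w(H) = -95*H
sqrt(-2517 + w(n)) = sqrt(-2517 - 95*147) = sqrt(-2517 - 13965) = sqrt(-16482) = I*sqrt(16482)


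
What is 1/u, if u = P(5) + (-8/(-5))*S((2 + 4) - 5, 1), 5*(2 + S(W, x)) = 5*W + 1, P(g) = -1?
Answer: -25/57 ≈ -0.43860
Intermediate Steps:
S(W, x) = -9/5 + W (S(W, x) = -2 + (5*W + 1)/5 = -2 + (1 + 5*W)/5 = -2 + (⅕ + W) = -9/5 + W)
u = -57/25 (u = -1 + (-8/(-5))*(-9/5 + ((2 + 4) - 5)) = -1 + (-8*(-1)/5)*(-9/5 + (6 - 5)) = -1 + (-2*(-⅘))*(-9/5 + 1) = -1 + (8/5)*(-⅘) = -1 - 32/25 = -57/25 ≈ -2.2800)
1/u = 1/(-57/25) = -25/57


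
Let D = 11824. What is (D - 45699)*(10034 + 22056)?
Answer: -1087048750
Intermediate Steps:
(D - 45699)*(10034 + 22056) = (11824 - 45699)*(10034 + 22056) = -33875*32090 = -1087048750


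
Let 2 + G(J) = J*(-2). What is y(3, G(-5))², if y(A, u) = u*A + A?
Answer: 729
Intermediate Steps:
G(J) = -2 - 2*J (G(J) = -2 + J*(-2) = -2 - 2*J)
y(A, u) = A + A*u (y(A, u) = A*u + A = A + A*u)
y(3, G(-5))² = (3*(1 + (-2 - 2*(-5))))² = (3*(1 + (-2 + 10)))² = (3*(1 + 8))² = (3*9)² = 27² = 729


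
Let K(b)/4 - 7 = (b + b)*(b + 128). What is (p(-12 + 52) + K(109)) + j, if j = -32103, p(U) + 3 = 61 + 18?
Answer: 174665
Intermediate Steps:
K(b) = 28 + 8*b*(128 + b) (K(b) = 28 + 4*((b + b)*(b + 128)) = 28 + 4*((2*b)*(128 + b)) = 28 + 4*(2*b*(128 + b)) = 28 + 8*b*(128 + b))
p(U) = 76 (p(U) = -3 + (61 + 18) = -3 + 79 = 76)
(p(-12 + 52) + K(109)) + j = (76 + (28 + 8*109**2 + 1024*109)) - 32103 = (76 + (28 + 8*11881 + 111616)) - 32103 = (76 + (28 + 95048 + 111616)) - 32103 = (76 + 206692) - 32103 = 206768 - 32103 = 174665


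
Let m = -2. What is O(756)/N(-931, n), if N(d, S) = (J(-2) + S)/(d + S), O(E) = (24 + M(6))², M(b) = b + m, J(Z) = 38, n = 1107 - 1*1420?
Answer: 975296/275 ≈ 3546.5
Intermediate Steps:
n = -313 (n = 1107 - 1420 = -313)
M(b) = -2 + b (M(b) = b - 2 = -2 + b)
O(E) = 784 (O(E) = (24 + (-2 + 6))² = (24 + 4)² = 28² = 784)
N(d, S) = (38 + S)/(S + d) (N(d, S) = (38 + S)/(d + S) = (38 + S)/(S + d))
O(756)/N(-931, n) = 784/(((38 - 313)/(-313 - 931))) = 784/((-275/(-1244))) = 784/((-1/1244*(-275))) = 784/(275/1244) = 784*(1244/275) = 975296/275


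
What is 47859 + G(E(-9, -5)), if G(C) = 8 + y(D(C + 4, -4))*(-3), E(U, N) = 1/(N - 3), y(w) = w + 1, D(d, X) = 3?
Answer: 47855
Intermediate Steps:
y(w) = 1 + w
E(U, N) = 1/(-3 + N)
G(C) = -4 (G(C) = 8 + (1 + 3)*(-3) = 8 + 4*(-3) = 8 - 12 = -4)
47859 + G(E(-9, -5)) = 47859 - 4 = 47855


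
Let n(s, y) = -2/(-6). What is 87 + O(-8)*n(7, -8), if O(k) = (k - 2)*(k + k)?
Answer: 421/3 ≈ 140.33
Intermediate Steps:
n(s, y) = 1/3 (n(s, y) = -2*(-1/6) = 1/3)
O(k) = 2*k*(-2 + k) (O(k) = (-2 + k)*(2*k) = 2*k*(-2 + k))
87 + O(-8)*n(7, -8) = 87 + (2*(-8)*(-2 - 8))*(1/3) = 87 + (2*(-8)*(-10))*(1/3) = 87 + 160*(1/3) = 87 + 160/3 = 421/3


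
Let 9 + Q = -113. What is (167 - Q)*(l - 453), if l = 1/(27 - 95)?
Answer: -523685/4 ≈ -1.3092e+5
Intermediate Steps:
Q = -122 (Q = -9 - 113 = -122)
l = -1/68 (l = 1/(-68) = -1/68 ≈ -0.014706)
(167 - Q)*(l - 453) = (167 - 1*(-122))*(-1/68 - 453) = (167 + 122)*(-30805/68) = 289*(-30805/68) = -523685/4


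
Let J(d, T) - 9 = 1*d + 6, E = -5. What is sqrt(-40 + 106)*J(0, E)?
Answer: 15*sqrt(66) ≈ 121.86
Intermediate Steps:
J(d, T) = 15 + d (J(d, T) = 9 + (1*d + 6) = 9 + (d + 6) = 9 + (6 + d) = 15 + d)
sqrt(-40 + 106)*J(0, E) = sqrt(-40 + 106)*(15 + 0) = sqrt(66)*15 = 15*sqrt(66)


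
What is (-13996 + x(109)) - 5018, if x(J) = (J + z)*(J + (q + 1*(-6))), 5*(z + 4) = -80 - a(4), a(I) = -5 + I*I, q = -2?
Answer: -51236/5 ≈ -10247.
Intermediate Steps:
a(I) = -5 + I²
z = -111/5 (z = -4 + (-80 - (-5 + 4²))/5 = -4 + (-80 - (-5 + 16))/5 = -4 + (-80 - 1*11)/5 = -4 + (-80 - 11)/5 = -4 + (⅕)*(-91) = -4 - 91/5 = -111/5 ≈ -22.200)
x(J) = (-8 + J)*(-111/5 + J) (x(J) = (J - 111/5)*(J + (-2 + 1*(-6))) = (-111/5 + J)*(J + (-2 - 6)) = (-111/5 + J)*(J - 8) = (-111/5 + J)*(-8 + J) = (-8 + J)*(-111/5 + J))
(-13996 + x(109)) - 5018 = (-13996 + (888/5 + 109² - 151/5*109)) - 5018 = (-13996 + (888/5 + 11881 - 16459/5)) - 5018 = (-13996 + 43834/5) - 5018 = -26146/5 - 5018 = -51236/5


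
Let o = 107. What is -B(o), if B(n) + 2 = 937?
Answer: -935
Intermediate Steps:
B(n) = 935 (B(n) = -2 + 937 = 935)
-B(o) = -1*935 = -935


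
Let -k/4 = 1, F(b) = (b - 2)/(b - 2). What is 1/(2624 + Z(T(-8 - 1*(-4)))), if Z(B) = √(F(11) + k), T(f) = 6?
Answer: 2624/6885379 - I*√3/6885379 ≈ 0.0003811 - 2.5155e-7*I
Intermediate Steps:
F(b) = 1 (F(b) = (-2 + b)/(-2 + b) = 1)
k = -4 (k = -4*1 = -4)
Z(B) = I*√3 (Z(B) = √(1 - 4) = √(-3) = I*√3)
1/(2624 + Z(T(-8 - 1*(-4)))) = 1/(2624 + I*√3)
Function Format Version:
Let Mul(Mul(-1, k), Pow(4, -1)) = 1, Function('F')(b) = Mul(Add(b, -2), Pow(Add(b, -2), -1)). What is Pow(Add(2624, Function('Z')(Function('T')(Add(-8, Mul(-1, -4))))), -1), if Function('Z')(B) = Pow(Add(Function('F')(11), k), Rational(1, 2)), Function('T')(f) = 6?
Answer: Add(Rational(2624, 6885379), Mul(Rational(-1, 6885379), I, Pow(3, Rational(1, 2)))) ≈ Add(0.00038110, Mul(-2.5155e-7, I))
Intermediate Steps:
Function('F')(b) = 1 (Function('F')(b) = Mul(Add(-2, b), Pow(Add(-2, b), -1)) = 1)
k = -4 (k = Mul(-4, 1) = -4)
Function('Z')(B) = Mul(I, Pow(3, Rational(1, 2))) (Function('Z')(B) = Pow(Add(1, -4), Rational(1, 2)) = Pow(-3, Rational(1, 2)) = Mul(I, Pow(3, Rational(1, 2))))
Pow(Add(2624, Function('Z')(Function('T')(Add(-8, Mul(-1, -4))))), -1) = Pow(Add(2624, Mul(I, Pow(3, Rational(1, 2)))), -1)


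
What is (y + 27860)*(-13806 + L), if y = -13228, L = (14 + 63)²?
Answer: -115256264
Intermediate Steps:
L = 5929 (L = 77² = 5929)
(y + 27860)*(-13806 + L) = (-13228 + 27860)*(-13806 + 5929) = 14632*(-7877) = -115256264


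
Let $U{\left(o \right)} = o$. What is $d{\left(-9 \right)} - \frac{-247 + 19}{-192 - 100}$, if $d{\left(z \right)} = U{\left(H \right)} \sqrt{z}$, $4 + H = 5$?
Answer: $- \frac{57}{73} + 3 i \approx -0.78082 + 3.0 i$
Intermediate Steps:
$H = 1$ ($H = -4 + 5 = 1$)
$d{\left(z \right)} = \sqrt{z}$ ($d{\left(z \right)} = 1 \sqrt{z} = \sqrt{z}$)
$d{\left(-9 \right)} - \frac{-247 + 19}{-192 - 100} = \sqrt{-9} - \frac{-247 + 19}{-192 - 100} = 3 i - - \frac{228}{-292} = 3 i - \left(-228\right) \left(- \frac{1}{292}\right) = 3 i - \frac{57}{73} = - \frac{57}{73} + 3 i$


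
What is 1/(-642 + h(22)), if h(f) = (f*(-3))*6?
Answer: -1/1038 ≈ -0.00096339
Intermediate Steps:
h(f) = -18*f (h(f) = -3*f*6 = -18*f)
1/(-642 + h(22)) = 1/(-642 - 18*22) = 1/(-642 - 396) = 1/(-1038) = -1/1038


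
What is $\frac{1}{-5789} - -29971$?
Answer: $\frac{173502118}{5789} \approx 29971.0$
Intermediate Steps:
$\frac{1}{-5789} - -29971 = - \frac{1}{5789} + 29971 = \frac{173502118}{5789}$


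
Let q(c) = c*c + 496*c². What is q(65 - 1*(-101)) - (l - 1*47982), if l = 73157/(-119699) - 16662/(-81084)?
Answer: 22231354232995379/1617612286 ≈ 1.3743e+7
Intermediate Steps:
l = -656239575/1617612286 (l = 73157*(-1/119699) - 16662*(-1/81084) = -73157/119699 + 2777/13514 = -656239575/1617612286 ≈ -0.40568)
q(c) = 497*c² (q(c) = c² + 496*c² = 497*c²)
q(65 - 1*(-101)) - (l - 1*47982) = 497*(65 - 1*(-101))² - (-656239575/1617612286 - 1*47982) = 497*(65 + 101)² - (-656239575/1617612286 - 47982) = 497*166² - 1*(-77616928946427/1617612286) = 497*27556 + 77616928946427/1617612286 = 13695332 + 77616928946427/1617612286 = 22231354232995379/1617612286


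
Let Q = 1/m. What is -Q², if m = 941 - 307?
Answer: -1/401956 ≈ -2.4878e-6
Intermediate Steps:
m = 634
Q = 1/634 ≈ 0.0015773
-Q² = -(1/634)² = -1*1/401956 = -1/401956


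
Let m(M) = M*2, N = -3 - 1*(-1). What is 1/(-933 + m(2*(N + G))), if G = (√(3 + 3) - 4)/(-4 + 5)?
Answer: -319/305251 - 4*√6/915753 ≈ -0.0010557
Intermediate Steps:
N = -2 (N = -3 + 1 = -2)
G = -4 + √6 (G = (√6 - 4)/1 = (-4 + √6)*1 = -4 + √6 ≈ -1.5505)
m(M) = 2*M
1/(-933 + m(2*(N + G))) = 1/(-933 + 2*(2*(-2 + (-4 + √6)))) = 1/(-933 + 2*(2*(-6 + √6))) = 1/(-933 + 2*(-12 + 2*√6)) = 1/(-933 + (-24 + 4*√6)) = 1/(-957 + 4*√6)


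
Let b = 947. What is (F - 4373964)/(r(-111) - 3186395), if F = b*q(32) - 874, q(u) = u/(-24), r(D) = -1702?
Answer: 1193482/869481 ≈ 1.3726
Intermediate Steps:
q(u) = -u/24 (q(u) = u*(-1/24) = -u/24)
F = -6410/3 (F = 947*(-1/24*32) - 874 = 947*(-4/3) - 874 = -3788/3 - 874 = -6410/3 ≈ -2136.7)
(F - 4373964)/(r(-111) - 3186395) = (-6410/3 - 4373964)/(-1702 - 3186395) = -13128302/3/(-3188097) = -13128302/3*(-1/3188097) = 1193482/869481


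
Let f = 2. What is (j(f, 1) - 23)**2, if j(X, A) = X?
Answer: 441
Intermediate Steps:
(j(f, 1) - 23)**2 = (2 - 23)**2 = (-21)**2 = 441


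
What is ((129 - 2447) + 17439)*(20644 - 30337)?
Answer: -146567853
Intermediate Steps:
((129 - 2447) + 17439)*(20644 - 30337) = (-2318 + 17439)*(-9693) = 15121*(-9693) = -146567853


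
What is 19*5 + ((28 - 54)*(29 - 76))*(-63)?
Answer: -76891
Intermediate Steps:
19*5 + ((28 - 54)*(29 - 76))*(-63) = 95 - 26*(-47)*(-63) = 95 + 1222*(-63) = 95 - 76986 = -76891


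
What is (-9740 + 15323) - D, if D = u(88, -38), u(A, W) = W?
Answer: 5621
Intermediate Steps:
D = -38
(-9740 + 15323) - D = (-9740 + 15323) - 1*(-38) = 5583 + 38 = 5621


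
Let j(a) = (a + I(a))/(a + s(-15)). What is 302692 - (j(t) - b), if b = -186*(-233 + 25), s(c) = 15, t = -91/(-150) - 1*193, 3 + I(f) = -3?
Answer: 9083750661/26609 ≈ 3.4138e+5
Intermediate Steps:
I(f) = -6 (I(f) = -3 - 3 = -6)
t = -28859/150 (t = -91*(-1/150) - 193 = 91/150 - 193 = -28859/150 ≈ -192.39)
b = 38688 (b = -186*(-208) = 38688)
j(a) = (-6 + a)/(15 + a) (j(a) = (a - 6)/(a + 15) = (-6 + a)/(15 + a))
302692 - (j(t) - b) = 302692 - ((-6 - 28859/150)/(15 - 28859/150) - 1*38688) = 302692 - (-29759/150/(-26609/150) - 38688) = 302692 - (-150/26609*(-29759/150) - 38688) = 302692 - (29759/26609 - 38688) = 302692 - 1*(-1029419233/26609) = 302692 + 1029419233/26609 = 9083750661/26609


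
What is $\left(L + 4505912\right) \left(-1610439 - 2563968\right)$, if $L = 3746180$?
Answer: $-34447590609444$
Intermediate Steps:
$\left(L + 4505912\right) \left(-1610439 - 2563968\right) = \left(3746180 + 4505912\right) \left(-1610439 - 2563968\right) = 8252092 \left(-4174407\right) = -34447590609444$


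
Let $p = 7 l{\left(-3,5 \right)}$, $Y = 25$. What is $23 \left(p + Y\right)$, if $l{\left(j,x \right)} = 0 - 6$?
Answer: $-391$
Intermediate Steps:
$l{\left(j,x \right)} = -6$ ($l{\left(j,x \right)} = 0 - 6 = -6$)
$p = -42$ ($p = 7 \left(-6\right) = -42$)
$23 \left(p + Y\right) = 23 \left(-42 + 25\right) = 23 \left(-17\right) = -391$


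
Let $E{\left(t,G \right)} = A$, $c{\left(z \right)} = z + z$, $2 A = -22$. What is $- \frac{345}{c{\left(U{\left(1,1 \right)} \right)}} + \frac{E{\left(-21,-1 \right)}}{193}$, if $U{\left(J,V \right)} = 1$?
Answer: $- \frac{66607}{386} \approx -172.56$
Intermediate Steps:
$A = -11$ ($A = \frac{1}{2} \left(-22\right) = -11$)
$c{\left(z \right)} = 2 z$
$E{\left(t,G \right)} = -11$
$- \frac{345}{c{\left(U{\left(1,1 \right)} \right)}} + \frac{E{\left(-21,-1 \right)}}{193} = - \frac{345}{2 \cdot 1} - \frac{11}{193} = - \frac{345}{2} - \frac{11}{193} = - \frac{66607}{386}$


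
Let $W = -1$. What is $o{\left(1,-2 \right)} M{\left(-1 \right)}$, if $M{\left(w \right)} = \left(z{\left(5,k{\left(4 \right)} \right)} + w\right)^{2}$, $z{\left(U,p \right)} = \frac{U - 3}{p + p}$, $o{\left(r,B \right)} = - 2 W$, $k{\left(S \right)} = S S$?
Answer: $\frac{225}{128} \approx 1.7578$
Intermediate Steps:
$k{\left(S \right)} = S^{2}$
$o{\left(r,B \right)} = 2$ ($o{\left(r,B \right)} = \left(-2\right) \left(-1\right) = 2$)
$z{\left(U,p \right)} = \frac{-3 + U}{2 p}$
$M{\left(w \right)} = \left(\frac{1}{16} + w\right)^{2}$ ($M{\left(w \right)} = \left(\frac{-3 + 5}{2 \cdot 4^{2}} + w\right)^{2} = \left(\frac{1}{2} \cdot \frac{1}{16} \cdot 2 + w\right)^{2} = \left(\frac{1}{16} + w\right)^{2}$)
$o{\left(1,-2 \right)} M{\left(-1 \right)} = 2 \frac{\left(1 + 16 \left(-1\right)\right)^{2}}{256} = 2 \frac{\left(1 - 16\right)^{2}}{256} = 2 \frac{\left(-15\right)^{2}}{256} = 2 \cdot \frac{1}{256} \cdot 225 = 2 \cdot \frac{225}{256} = \frac{225}{128}$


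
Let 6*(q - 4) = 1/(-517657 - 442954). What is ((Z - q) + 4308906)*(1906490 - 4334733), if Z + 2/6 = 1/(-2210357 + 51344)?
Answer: -43400180636178034692651137/4147943273886 ≈ -1.0463e+13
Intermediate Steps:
Z = -719672/2159013 (Z = -⅓ + 1/(-2210357 + 51344) = -⅓ + 1/(-2159013) = -⅓ - 1/2159013 = -719672/2159013 ≈ -0.33333)
q = 23054663/5763666 (q = 4 + 1/(6*(-517657 - 442954)) = 4 + (⅙)/(-960611) = 4 + (⅙)*(-1/960611) = 4 - 1/5763666 = 23054663/5763666 ≈ 4.0000)
((Z - q) + 4308906)*(1906490 - 4334733) = ((-719672/2159013 - 1*23054663/5763666) + 4308906)*(1906490 - 4334733) = ((-719672/2159013 - 23054663/5763666) + 4308906)*(-2428243) = (-17974422055057/4147943273886 + 4308906)*(-2428243) = (17873079686084973659/4147943273886)*(-2428243) = -43400180636178034692651137/4147943273886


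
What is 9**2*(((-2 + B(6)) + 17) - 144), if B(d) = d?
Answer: -9963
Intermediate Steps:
9**2*(((-2 + B(6)) + 17) - 144) = 9**2*(((-2 + 6) + 17) - 144) = 81*((4 + 17) - 144) = 81*(21 - 144) = 81*(-123) = -9963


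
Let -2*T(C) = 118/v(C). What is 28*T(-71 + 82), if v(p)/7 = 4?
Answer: -59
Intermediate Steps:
v(p) = 28 (v(p) = 7*4 = 28)
T(C) = -59/28
28*T(-71 + 82) = 28*(-59/28) = -59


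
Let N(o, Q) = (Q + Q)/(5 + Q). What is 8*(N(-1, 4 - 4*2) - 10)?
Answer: -144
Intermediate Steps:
N(o, Q) = 2*Q/(5 + Q) (N(o, Q) = (2*Q)/(5 + Q) = 2*Q/(5 + Q))
8*(N(-1, 4 - 4*2) - 10) = 8*(2*(4 - 4*2)/(5 + (4 - 4*2)) - 10) = 8*(2*(4 - 8)/(5 + (4 - 8)) - 10) = 8*(2*(-4)/(5 - 4) - 10) = 8*(2*(-4)/1 - 10) = 8*(2*(-4)*1 - 10) = 8*(-8 - 10) = 8*(-18) = -144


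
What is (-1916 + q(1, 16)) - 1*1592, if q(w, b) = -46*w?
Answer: -3554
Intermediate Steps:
(-1916 + q(1, 16)) - 1*1592 = (-1916 - 46*1) - 1*1592 = (-1916 - 46) - 1592 = -1962 - 1592 = -3554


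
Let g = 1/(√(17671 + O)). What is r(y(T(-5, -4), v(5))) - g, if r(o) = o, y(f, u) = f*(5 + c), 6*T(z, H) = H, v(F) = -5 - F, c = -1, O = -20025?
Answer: -8/3 + I*√2354/2354 ≈ -2.6667 + 0.020611*I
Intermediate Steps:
T(z, H) = H/6
y(f, u) = 4*f (y(f, u) = f*(5 - 1) = f*4 = 4*f)
g = -I*√2354/2354 (g = 1/(√(17671 - 20025)) = 1/(√(-2354)) = 1/(I*√2354) = -I*√2354/2354 ≈ -0.020611*I)
r(y(T(-5, -4), v(5))) - g = 4*((⅙)*(-4)) - (-1)*I*√2354/2354 = 4*(-⅔) + I*√2354/2354 = -8/3 + I*√2354/2354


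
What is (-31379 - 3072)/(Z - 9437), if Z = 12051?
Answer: -34451/2614 ≈ -13.179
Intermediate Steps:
(-31379 - 3072)/(Z - 9437) = (-31379 - 3072)/(12051 - 9437) = -34451/2614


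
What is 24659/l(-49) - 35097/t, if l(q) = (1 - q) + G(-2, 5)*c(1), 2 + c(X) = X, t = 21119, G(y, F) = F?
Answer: 519194056/950355 ≈ 546.32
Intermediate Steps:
c(X) = -2 + X
l(q) = -4 - q (l(q) = (1 - q) + 5*(-2 + 1) = (1 - q) + 5*(-1) = (1 - q) - 5 = -4 - q)
24659/l(-49) - 35097/t = 24659/(-4 - 1*(-49)) - 35097/21119 = 24659/(-4 + 49) - 35097*1/21119 = 24659/45 - 35097/21119 = 519194056/950355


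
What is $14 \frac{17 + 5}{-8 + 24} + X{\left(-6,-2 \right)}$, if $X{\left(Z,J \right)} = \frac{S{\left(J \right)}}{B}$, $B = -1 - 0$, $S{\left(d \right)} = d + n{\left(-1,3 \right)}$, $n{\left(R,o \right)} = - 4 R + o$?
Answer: $\frac{57}{4} \approx 14.25$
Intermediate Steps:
$n{\left(R,o \right)} = o - 4 R$
$S{\left(d \right)} = 7 + d$ ($S{\left(d \right)} = d + \left(3 - -4\right) = d + \left(3 + 4\right) = d + 7 = 7 + d$)
$B = -1$ ($B = -1 + 0 = -1$)
$X{\left(Z,J \right)} = -7 - J$ ($X{\left(Z,J \right)} = \frac{7 + J}{-1} = \left(7 + J\right) \left(-1\right) = -7 - J$)
$14 \frac{17 + 5}{-8 + 24} + X{\left(-6,-2 \right)} = 14 \frac{17 + 5}{-8 + 24} - 5 = 14 \cdot \frac{22}{16} + \left(-7 + 2\right) = 14 \cdot 22 \cdot \frac{1}{16} - 5 = 14 \cdot \frac{11}{8} - 5 = \frac{77}{4} - 5 = \frac{57}{4}$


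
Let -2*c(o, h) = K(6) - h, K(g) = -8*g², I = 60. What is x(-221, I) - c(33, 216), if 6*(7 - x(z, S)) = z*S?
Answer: 1965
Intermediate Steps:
c(o, h) = 144 + h/2 (c(o, h) = -(-8*6² - h)/2 = -(-8*36 - h)/2 = -(-288 - h)/2 = 144 + h/2)
x(z, S) = 7 - S*z/6 (x(z, S) = 7 - z*S/6 = 7 - S*z/6)
x(-221, I) - c(33, 216) = (7 - ⅙*60*(-221)) - (144 + (½)*216) = (7 + 2210) - (144 + 108) = 2217 - 1*252 = 2217 - 252 = 1965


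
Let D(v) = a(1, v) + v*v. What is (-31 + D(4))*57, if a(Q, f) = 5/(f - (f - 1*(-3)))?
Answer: -950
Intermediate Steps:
a(Q, f) = -5/3 (a(Q, f) = 5/(f - (f + 3)) = 5/(f - (3 + f)) = 5/(f + (-3 - f)) = 5/(-3) = 5*(-1/3) = -5/3)
D(v) = -5/3 + v**2 (D(v) = -5/3 + v*v = -5/3 + v**2)
(-31 + D(4))*57 = (-31 + (-5/3 + 4**2))*57 = (-31 + (-5/3 + 16))*57 = (-31 + 43/3)*57 = -50/3*57 = -950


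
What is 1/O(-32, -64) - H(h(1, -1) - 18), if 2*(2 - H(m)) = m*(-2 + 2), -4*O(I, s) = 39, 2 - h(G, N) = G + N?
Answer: -82/39 ≈ -2.1026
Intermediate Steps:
h(G, N) = 2 - G - N (h(G, N) = 2 - (G + N) = 2 + (-G - N) = 2 - G - N)
O(I, s) = -39/4 (O(I, s) = -1/4*39 = -39/4)
H(m) = 2 (H(m) = 2 - m*(-2 + 2)/2 = 2 - m*0/2 = 2 - 1/2*0 = 2 + 0 = 2)
1/O(-32, -64) - H(h(1, -1) - 18) = 1/(-39/4) - 1*2 = -4/39 - 2 = -82/39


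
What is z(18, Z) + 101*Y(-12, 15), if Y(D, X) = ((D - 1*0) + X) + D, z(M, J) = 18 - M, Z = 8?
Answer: -909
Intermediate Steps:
Y(D, X) = X + 2*D (Y(D, X) = ((D + 0) + X) + D = (D + X) + D = X + 2*D)
z(18, Z) + 101*Y(-12, 15) = (18 - 1*18) + 101*(15 + 2*(-12)) = (18 - 18) + 101*(15 - 24) = 0 + 101*(-9) = 0 - 909 = -909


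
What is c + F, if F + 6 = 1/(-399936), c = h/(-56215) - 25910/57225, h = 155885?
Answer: -52753296910319/5718024303040 ≈ -9.2258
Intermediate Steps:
c = -415081991/128676135 (c = 155885/(-56215) - 25910/57225 = 155885*(-1/56215) - 25910*1/57225 = -31177/11243 - 5182/11445 = -415081991/128676135 ≈ -3.2258)
F = -2399617/399936 (F = -6 + 1/(-399936) = -6 - 1/399936 = -2399617/399936 ≈ -6.0000)
c + F = -415081991/128676135 - 2399617/399936 = -52753296910319/5718024303040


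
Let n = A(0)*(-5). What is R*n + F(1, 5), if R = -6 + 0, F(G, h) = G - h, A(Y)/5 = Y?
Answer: -4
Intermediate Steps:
A(Y) = 5*Y
n = 0 (n = (5*0)*(-5) = 0*(-5) = 0)
R = -6
R*n + F(1, 5) = -6*0 + (1 - 1*5) = 0 + (1 - 5) = 0 - 4 = -4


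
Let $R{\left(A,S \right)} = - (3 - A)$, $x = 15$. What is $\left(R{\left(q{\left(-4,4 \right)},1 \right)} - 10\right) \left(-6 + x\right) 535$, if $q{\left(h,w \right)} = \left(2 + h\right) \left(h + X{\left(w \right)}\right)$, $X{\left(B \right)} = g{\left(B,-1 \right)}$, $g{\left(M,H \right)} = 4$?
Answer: $-62595$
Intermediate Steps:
$X{\left(B \right)} = 4$
$q{\left(h,w \right)} = \left(2 + h\right) \left(4 + h\right)$ ($q{\left(h,w \right)} = \left(2 + h\right) \left(h + 4\right) = \left(2 + h\right) \left(4 + h\right)$)
$R{\left(A,S \right)} = -3 + A$
$\left(R{\left(q{\left(-4,4 \right)},1 \right)} - 10\right) \left(-6 + x\right) 535 = \left(\left(-3 + \left(8 + \left(-4\right)^{2} + 6 \left(-4\right)\right)\right) - 10\right) \left(-6 + 15\right) 535 = \left(\left(-3 + \left(8 + 16 - 24\right)\right) - 10\right) 9 \cdot 535 = \left(\left(-3 + 0\right) - 10\right) 9 \cdot 535 = \left(-3 - 10\right) 9 \cdot 535 = \left(-13\right) 9 \cdot 535 = \left(-117\right) 535 = -62595$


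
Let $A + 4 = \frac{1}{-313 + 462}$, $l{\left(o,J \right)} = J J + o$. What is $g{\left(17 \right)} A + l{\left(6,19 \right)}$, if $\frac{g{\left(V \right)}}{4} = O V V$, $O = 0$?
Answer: $367$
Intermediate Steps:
$l{\left(o,J \right)} = o + J^{2}$ ($l{\left(o,J \right)} = J^{2} + o = o + J^{2}$)
$A = - \frac{595}{149}$ ($A = -4 + \frac{1}{-313 + 462} = -4 + \frac{1}{149} = - \frac{595}{149} \approx -3.9933$)
$g{\left(V \right)} = 0$ ($g{\left(V \right)} = 4 \cdot 0 V V = 4 \cdot 0 V = 4 \cdot 0 = 0$)
$g{\left(17 \right)} A + l{\left(6,19 \right)} = 0 \left(- \frac{595}{149}\right) + \left(6 + 19^{2}\right) = 0 + \left(6 + 361\right) = 0 + 367 = 367$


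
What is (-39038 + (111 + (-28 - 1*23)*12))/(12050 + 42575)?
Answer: -2081/2875 ≈ -0.72383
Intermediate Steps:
(-39038 + (111 + (-28 - 1*23)*12))/(12050 + 42575) = (-39038 + (111 + (-28 - 23)*12))/54625 = (-39038 + (111 - 51*12))*(1/54625) = (-39038 + (111 - 612))*(1/54625) = (-39038 - 501)*(1/54625) = -39539*1/54625 = -2081/2875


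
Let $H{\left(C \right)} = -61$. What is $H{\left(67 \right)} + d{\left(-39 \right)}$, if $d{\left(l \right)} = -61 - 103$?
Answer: $-225$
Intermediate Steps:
$d{\left(l \right)} = -164$ ($d{\left(l \right)} = -61 - 103 = -164$)
$H{\left(67 \right)} + d{\left(-39 \right)} = -61 - 164 = -225$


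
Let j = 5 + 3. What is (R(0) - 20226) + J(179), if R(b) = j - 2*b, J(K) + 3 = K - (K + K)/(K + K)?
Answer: -20043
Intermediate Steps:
j = 8
J(K) = -4 + K (J(K) = -3 + (K - (K + K)/(K + K)) = -3 + (K - 2*K/(2*K)) = -3 + (K - 2*K*1/(2*K)) = -3 + (K - 1*1) = -3 + (K - 1) = -3 + (-1 + K) = -4 + K)
R(b) = 8 - 2*b
(R(0) - 20226) + J(179) = ((8 - 2*0) - 20226) + (-4 + 179) = ((8 + 0) - 20226) + 175 = (8 - 20226) + 175 = -20218 + 175 = -20043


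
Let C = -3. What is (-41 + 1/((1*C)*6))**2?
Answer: 546121/324 ≈ 1685.6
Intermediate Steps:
(-41 + 1/((1*C)*6))**2 = (-41 + 1/((1*(-3))*6))**2 = (-41 + 1/(-3*6))**2 = (-41 + 1/(-18))**2 = (-41 - 1/18)**2 = (-739/18)**2 = 546121/324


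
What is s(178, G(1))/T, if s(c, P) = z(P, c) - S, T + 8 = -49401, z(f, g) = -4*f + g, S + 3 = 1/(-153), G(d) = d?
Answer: -27082/7559577 ≈ -0.0035825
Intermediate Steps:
S = -460/153 (S = -3 + 1/(-153) = -3 - 1/153 = -460/153 ≈ -3.0065)
z(f, g) = g - 4*f
T = -49409 (T = -8 - 49401 = -49409)
s(c, P) = 460/153 + c - 4*P (s(c, P) = (c - 4*P) - 1*(-460/153) = (c - 4*P) + 460/153 = 460/153 + c - 4*P)
s(178, G(1))/T = (460/153 + 178 - 4*1)/(-49409) = (460/153 + 178 - 4)*(-1/49409) = (27082/153)*(-1/49409) = -27082/7559577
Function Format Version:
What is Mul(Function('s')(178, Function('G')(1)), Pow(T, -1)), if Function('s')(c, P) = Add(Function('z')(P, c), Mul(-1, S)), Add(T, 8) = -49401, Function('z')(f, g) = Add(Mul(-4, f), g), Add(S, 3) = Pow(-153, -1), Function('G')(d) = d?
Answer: Rational(-27082, 7559577) ≈ -0.0035825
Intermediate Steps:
S = Rational(-460, 153) (S = Add(-3, Pow(-153, -1)) = Add(-3, Rational(-1, 153)) = Rational(-460, 153) ≈ -3.0065)
Function('z')(f, g) = Add(g, Mul(-4, f))
T = -49409 (T = Add(-8, -49401) = -49409)
Function('s')(c, P) = Add(Rational(460, 153), c, Mul(-4, P)) (Function('s')(c, P) = Add(Add(c, Mul(-4, P)), Mul(-1, Rational(-460, 153))) = Add(Add(c, Mul(-4, P)), Rational(460, 153)) = Add(Rational(460, 153), c, Mul(-4, P)))
Mul(Function('s')(178, Function('G')(1)), Pow(T, -1)) = Mul(Add(Rational(460, 153), 178, Mul(-4, 1)), Pow(-49409, -1)) = Mul(Add(Rational(460, 153), 178, -4), Rational(-1, 49409)) = Mul(Rational(27082, 153), Rational(-1, 49409)) = Rational(-27082, 7559577)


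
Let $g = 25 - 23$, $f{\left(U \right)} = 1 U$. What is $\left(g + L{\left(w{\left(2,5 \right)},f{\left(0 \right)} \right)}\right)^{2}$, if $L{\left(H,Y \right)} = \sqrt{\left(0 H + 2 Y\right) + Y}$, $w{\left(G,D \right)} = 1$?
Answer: $4$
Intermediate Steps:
$f{\left(U \right)} = U$
$L{\left(H,Y \right)} = \sqrt{3} \sqrt{Y}$ ($L{\left(H,Y \right)} = \sqrt{\left(0 + 2 Y\right) + Y} = \sqrt{2 Y + Y} = \sqrt{3 Y} = \sqrt{3} \sqrt{Y}$)
$g = 2$ ($g = 25 - 23 = 2$)
$\left(g + L{\left(w{\left(2,5 \right)},f{\left(0 \right)} \right)}\right)^{2} = \left(2 + \sqrt{3} \sqrt{0}\right)^{2} = \left(2 + \sqrt{3} \cdot 0\right)^{2} = \left(2 + 0\right)^{2} = 2^{2} = 4$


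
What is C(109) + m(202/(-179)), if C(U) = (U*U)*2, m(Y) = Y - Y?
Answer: 23762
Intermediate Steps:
m(Y) = 0
C(U) = 2*U**2 (C(U) = U**2*2 = 2*U**2)
C(109) + m(202/(-179)) = 2*109**2 + 0 = 2*11881 + 0 = 23762 + 0 = 23762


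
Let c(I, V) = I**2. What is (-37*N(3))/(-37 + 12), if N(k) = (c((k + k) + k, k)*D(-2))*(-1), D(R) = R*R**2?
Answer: 23976/25 ≈ 959.04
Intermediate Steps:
D(R) = R**3
N(k) = 72*k**2 (N(k) = (((k + k) + k)**2*(-2)**3)*(-1) = ((2*k + k)**2*(-8))*(-1) = ((3*k)**2*(-8))*(-1) = ((9*k**2)*(-8))*(-1) = -72*k**2*(-1) = 72*k**2)
(-37*N(3))/(-37 + 12) = (-2664*3**2)/(-37 + 12) = -2664*9/(-25) = -37*648*(-1/25) = -23976*(-1/25) = 23976/25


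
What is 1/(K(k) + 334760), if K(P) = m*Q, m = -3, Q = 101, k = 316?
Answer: 1/334457 ≈ 2.9899e-6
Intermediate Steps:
K(P) = -303 (K(P) = -3*101 = -303)
1/(K(k) + 334760) = 1/(-303 + 334760) = 1/334457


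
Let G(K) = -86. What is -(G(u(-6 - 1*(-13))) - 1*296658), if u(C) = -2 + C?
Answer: 296744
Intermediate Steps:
-(G(u(-6 - 1*(-13))) - 1*296658) = -(-86 - 1*296658) = -(-86 - 296658) = -1*(-296744) = 296744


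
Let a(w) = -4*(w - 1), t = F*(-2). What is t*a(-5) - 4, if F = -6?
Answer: 284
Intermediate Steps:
t = 12 (t = -6*(-2) = 12)
a(w) = 4 - 4*w (a(w) = -4*(-1 + w) = 4 - 4*w)
t*a(-5) - 4 = 12*(4 - 4*(-5)) - 4 = 12*(4 + 20) - 4 = 12*24 - 4 = 288 - 4 = 284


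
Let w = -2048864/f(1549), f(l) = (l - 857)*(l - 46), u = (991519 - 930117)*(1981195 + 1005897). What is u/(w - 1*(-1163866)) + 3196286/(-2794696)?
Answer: 33320202328567902110587/211437449781198412 ≈ 1.5759e+5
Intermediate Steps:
u = 183413422984 (u = 61402*2987092 = 183413422984)
f(l) = (-857 + l)*(-46 + l)
w = -512216/260019 (w = -2048864/(39422 + 1549² - 903*1549) = -2048864/(39422 + 2399401 - 1398747) = -2048864/1040076 = -2048864*1/1040076 = -512216/260019 ≈ -1.9699)
u/(w - 1*(-1163866)) + 3196286/(-2794696) = 183413422984/(-512216/260019 - 1*(-1163866)) + 3196286/(-2794696) = 183413422984/(-512216/260019 + 1163866) + 3196286*(-1/2794696) = 183413422984/(302626761238/260019) - 1598143/1397348 = 183413422984*(260019/302626761238) - 1598143/1397348 = 23845487415438348/151313380619 - 1598143/1397348 = 33320202328567902110587/211437449781198412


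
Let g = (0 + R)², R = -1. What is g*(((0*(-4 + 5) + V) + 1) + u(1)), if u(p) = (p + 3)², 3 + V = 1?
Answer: 15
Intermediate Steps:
V = -2 (V = -3 + 1 = -2)
u(p) = (3 + p)²
g = 1 (g = (0 - 1)² = (-1)² = 1)
g*(((0*(-4 + 5) + V) + 1) + u(1)) = 1*(((0*(-4 + 5) - 2) + 1) + (3 + 1)²) = 1*(((0*1 - 2) + 1) + 4²) = 1*(((0 - 2) + 1) + 16) = 1*((-2 + 1) + 16) = 1*(-1 + 16) = 1*15 = 15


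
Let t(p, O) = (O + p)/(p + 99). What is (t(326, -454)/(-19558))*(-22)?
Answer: -128/377825 ≈ -0.00033878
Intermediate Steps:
t(p, O) = (O + p)/(99 + p)
(t(326, -454)/(-19558))*(-22) = (((-454 + 326)/(99 + 326))/(-19558))*(-22) = ((-128/425)*(-1/19558))*(-22) = (((1/425)*(-128))*(-1/19558))*(-22) = -128/425*(-1/19558)*(-22) = (64/4156075)*(-22) = -128/377825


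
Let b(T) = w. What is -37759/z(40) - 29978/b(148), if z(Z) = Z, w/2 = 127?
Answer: -5394953/5080 ≈ -1062.0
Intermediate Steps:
w = 254 (w = 2*127 = 254)
b(T) = 254
-37759/z(40) - 29978/b(148) = -37759/40 - 29978/254 = -37759*1/40 - 29978*1/254 = -37759/40 - 14989/127 = -5394953/5080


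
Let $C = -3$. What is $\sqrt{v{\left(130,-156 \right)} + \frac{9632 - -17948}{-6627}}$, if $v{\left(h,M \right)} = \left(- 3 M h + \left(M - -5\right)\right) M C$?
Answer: $\frac{16 \sqrt{2205738537}}{141} \approx 5329.4$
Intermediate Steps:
$v{\left(h,M \right)} = - 3 M \left(5 + M - 3 M h\right)$ ($v{\left(h,M \right)} = \left(- 3 M h + \left(M - -5\right)\right) M \left(-3\right) = \left(- 3 M h + \left(M + 5\right)\right) M \left(-3\right) = \left(- 3 M h + \left(5 + M\right)\right) M \left(-3\right) = \left(5 + M - 3 M h\right) M \left(-3\right) = M \left(5 + M - 3 M h\right) \left(-3\right) = - 3 M \left(5 + M - 3 M h\right)$)
$\sqrt{v{\left(130,-156 \right)} + \frac{9632 - -17948}{-6627}} = \sqrt{3 \left(-156\right) \left(-5 - -156 + 3 \left(-156\right) 130\right) + \frac{9632 - -17948}{-6627}} = \sqrt{3 \left(-156\right) \left(-5 + 156 - 60840\right) + \left(9632 + 17948\right) \left(- \frac{1}{6627}\right)} = \sqrt{3 \left(-156\right) \left(-60689\right) + 27580 \left(- \frac{1}{6627}\right)} = \sqrt{28402452 - \frac{27580}{6627}} = \sqrt{\frac{188223021824}{6627}} = \frac{16 \sqrt{2205738537}}{141}$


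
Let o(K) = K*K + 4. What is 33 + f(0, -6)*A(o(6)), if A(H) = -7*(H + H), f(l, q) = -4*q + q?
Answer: -10047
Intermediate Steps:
f(l, q) = -3*q
o(K) = 4 + K² (o(K) = K² + 4 = 4 + K²)
A(H) = -14*H
33 + f(0, -6)*A(o(6)) = 33 + (-3*(-6))*(-14*(4 + 6²)) = 33 + 18*(-14*(4 + 36)) = 33 + 18*(-14*40) = 33 + 18*(-560) = 33 - 10080 = -10047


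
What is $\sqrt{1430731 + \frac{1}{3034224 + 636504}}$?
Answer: $\frac{\sqrt{4819504665970332258}}{1835364} \approx 1196.1$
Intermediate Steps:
$\sqrt{1430731 + \frac{1}{3034224 + 636504}} = \sqrt{1430731 + \frac{1}{3670728}} = \sqrt{\frac{5251824342169}{3670728}} = \frac{\sqrt{4819504665970332258}}{1835364}$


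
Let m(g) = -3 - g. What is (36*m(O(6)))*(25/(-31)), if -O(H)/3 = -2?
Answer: 8100/31 ≈ 261.29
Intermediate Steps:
O(H) = 6 (O(H) = -3*(-2) = 6)
(36*m(O(6)))*(25/(-31)) = (36*(-3 - 1*6))*(25/(-31)) = (36*(-3 - 6))*(25*(-1/31)) = (36*(-9))*(-25/31) = -324*(-25/31) = 8100/31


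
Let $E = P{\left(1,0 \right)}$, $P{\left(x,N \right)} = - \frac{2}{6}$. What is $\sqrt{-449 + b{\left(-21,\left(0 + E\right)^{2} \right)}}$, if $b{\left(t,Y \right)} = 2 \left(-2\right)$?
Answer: $i \sqrt{453} \approx 21.284 i$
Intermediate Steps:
$P{\left(x,N \right)} = - \frac{1}{3}$ ($P{\left(x,N \right)} = \left(-2\right) \frac{1}{6} = - \frac{1}{3}$)
$E = - \frac{1}{3} \approx -0.33333$
$b{\left(t,Y \right)} = -4$
$\sqrt{-449 + b{\left(-21,\left(0 + E\right)^{2} \right)}} = \sqrt{-449 - 4} = \sqrt{-453} = i \sqrt{453}$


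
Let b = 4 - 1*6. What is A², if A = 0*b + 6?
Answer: 36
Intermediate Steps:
b = -2 (b = 4 - 6 = -2)
A = 6 (A = 0*(-2) + 6 = 0 + 6 = 6)
A² = 6² = 36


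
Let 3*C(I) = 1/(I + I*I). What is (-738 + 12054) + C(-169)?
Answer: 963851617/85176 ≈ 11316.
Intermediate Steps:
C(I) = 1/(3*(I + I²)) (C(I) = 1/(3*(I + I*I)) = 1/(3*(I + I²)))
(-738 + 12054) + C(-169) = (-738 + 12054) + (⅓)/(-169*(1 - 169)) = 11316 + (⅓)*(-1/169)/(-168) = 11316 + (⅓)*(-1/169)*(-1/168) = 11316 + 1/85176 = 963851617/85176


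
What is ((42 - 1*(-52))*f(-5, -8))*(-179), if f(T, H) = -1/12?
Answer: 8413/6 ≈ 1402.2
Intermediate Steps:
f(T, H) = -1/12 (f(T, H) = -1*1/12 = -1/12)
((42 - 1*(-52))*f(-5, -8))*(-179) = ((42 - 1*(-52))*(-1/12))*(-179) = ((42 + 52)*(-1/12))*(-179) = (94*(-1/12))*(-179) = -47/6*(-179) = 8413/6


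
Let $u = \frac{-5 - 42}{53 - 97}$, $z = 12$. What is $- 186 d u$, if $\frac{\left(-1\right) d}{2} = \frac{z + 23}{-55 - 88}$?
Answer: $- \frac{152985}{1573} \approx -97.257$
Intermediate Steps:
$d = \frac{70}{143}$ ($d = - 2 \frac{12 + 23}{-55 - 88} = - 2 \frac{35}{-143} = - 2 \cdot 35 \left(- \frac{1}{143}\right) = \left(-2\right) \left(- \frac{35}{143}\right) = \frac{70}{143} \approx 0.48951$)
$u = \frac{47}{44}$ ($u = - \frac{47}{-44} = \left(-47\right) \left(- \frac{1}{44}\right) = \frac{47}{44} \approx 1.0682$)
$- 186 d u = \left(-186\right) \frac{70}{143} \cdot \frac{47}{44} = \left(- \frac{13020}{143}\right) \frac{47}{44} = - \frac{152985}{1573}$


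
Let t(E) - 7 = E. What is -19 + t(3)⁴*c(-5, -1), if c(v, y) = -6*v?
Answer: 299981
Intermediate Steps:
t(E) = 7 + E
-19 + t(3)⁴*c(-5, -1) = -19 + (7 + 3)⁴*(-6*(-5)) = -19 + 10⁴*30 = -19 + 10000*30 = -19 + 300000 = 299981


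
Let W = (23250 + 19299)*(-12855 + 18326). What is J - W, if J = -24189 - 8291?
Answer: -232818059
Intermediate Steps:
W = 232785579 (W = 42549*5471 = 232785579)
J = -32480
J - W = -32480 - 1*232785579 = -32480 - 232785579 = -232818059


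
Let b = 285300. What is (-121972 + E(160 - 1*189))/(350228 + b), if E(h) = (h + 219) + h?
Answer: -121811/635528 ≈ -0.19167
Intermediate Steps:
E(h) = 219 + 2*h (E(h) = (219 + h) + h = 219 + 2*h)
(-121972 + E(160 - 1*189))/(350228 + b) = (-121972 + (219 + 2*(160 - 1*189)))/(350228 + 285300) = (-121972 + (219 + 2*(160 - 189)))/635528 = (-121972 + (219 + 2*(-29)))*(1/635528) = (-121972 + (219 - 58))*(1/635528) = (-121972 + 161)*(1/635528) = -121811*1/635528 = -121811/635528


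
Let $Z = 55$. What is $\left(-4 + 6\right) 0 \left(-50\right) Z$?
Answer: $0$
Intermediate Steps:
$\left(-4 + 6\right) 0 \left(-50\right) Z = \left(-4 + 6\right) 0 \left(-50\right) 55 = 2 \cdot 0 \left(-50\right) 55 = 0 \left(-50\right) 55 = 0 \cdot 55 = 0$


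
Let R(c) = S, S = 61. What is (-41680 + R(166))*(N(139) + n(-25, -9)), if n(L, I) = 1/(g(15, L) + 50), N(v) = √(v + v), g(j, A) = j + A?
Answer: -41619/40 - 41619*√278 ≈ -6.9497e+5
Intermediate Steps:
g(j, A) = A + j
R(c) = 61
N(v) = √2*√v (N(v) = √(2*v) = √2*√v)
n(L, I) = 1/(65 + L) (n(L, I) = 1/((L + 15) + 50) = 1/((15 + L) + 50) = 1/(65 + L))
(-41680 + R(166))*(N(139) + n(-25, -9)) = (-41680 + 61)*(√2*√139 + 1/(65 - 25)) = -41619*(√278 + 1/40) = -41619*(1/40 + √278) = -41619/40 - 41619*√278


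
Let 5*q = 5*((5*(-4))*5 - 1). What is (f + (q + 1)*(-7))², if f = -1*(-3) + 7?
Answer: 504100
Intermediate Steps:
f = 10 (f = 3 + 7 = 10)
q = -101 (q = (5*((5*(-4))*5 - 1))/5 = (5*(-20*5 - 1))/5 = (5*(-100 - 1))/5 = (5*(-101))/5 = (⅕)*(-505) = -101)
(f + (q + 1)*(-7))² = (10 + (-101 + 1)*(-7))² = (10 - 100*(-7))² = (10 + 700)² = 710² = 504100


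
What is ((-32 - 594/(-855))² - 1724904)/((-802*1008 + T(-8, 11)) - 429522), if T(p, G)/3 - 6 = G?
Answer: 15558413924/11171930175 ≈ 1.3926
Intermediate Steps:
T(p, G) = 18 + 3*G
((-32 - 594/(-855))² - 1724904)/((-802*1008 + T(-8, 11)) - 429522) = ((-32 - 594/(-855))² - 1724904)/((-802*1008 + (18 + 3*11)) - 429522) = ((-32 - 594*(-1/855))² - 1724904)/((-808416 + (18 + 33)) - 429522) = ((-32 + 66/95)² - 1724904)/((-808416 + 51) - 429522) = ((-2974/95)² - 1724904)/(-808365 - 429522) = (8844676/9025 - 1724904)/(-1237887) = -15558413924/9025*(-1/1237887) = 15558413924/11171930175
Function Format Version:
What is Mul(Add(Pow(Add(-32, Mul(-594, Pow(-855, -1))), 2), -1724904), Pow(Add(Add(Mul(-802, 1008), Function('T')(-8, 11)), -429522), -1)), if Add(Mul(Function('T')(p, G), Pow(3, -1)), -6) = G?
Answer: Rational(15558413924, 11171930175) ≈ 1.3926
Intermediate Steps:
Function('T')(p, G) = Add(18, Mul(3, G))
Mul(Add(Pow(Add(-32, Mul(-594, Pow(-855, -1))), 2), -1724904), Pow(Add(Add(Mul(-802, 1008), Function('T')(-8, 11)), -429522), -1)) = Mul(Add(Pow(Add(-32, Mul(-594, Pow(-855, -1))), 2), -1724904), Pow(Add(Add(Mul(-802, 1008), Add(18, Mul(3, 11))), -429522), -1)) = Mul(Add(Pow(Add(-32, Mul(-594, Rational(-1, 855))), 2), -1724904), Pow(Add(Add(-808416, Add(18, 33)), -429522), -1)) = Mul(Add(Pow(Add(-32, Rational(66, 95)), 2), -1724904), Pow(Add(Add(-808416, 51), -429522), -1)) = Mul(Add(Pow(Rational(-2974, 95), 2), -1724904), Pow(Add(-808365, -429522), -1)) = Mul(Add(Rational(8844676, 9025), -1724904), Pow(-1237887, -1)) = Mul(Rational(-15558413924, 9025), Rational(-1, 1237887)) = Rational(15558413924, 11171930175)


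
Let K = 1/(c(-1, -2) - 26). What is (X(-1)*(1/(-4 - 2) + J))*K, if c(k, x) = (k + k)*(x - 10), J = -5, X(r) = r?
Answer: -31/12 ≈ -2.5833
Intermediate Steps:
c(k, x) = 2*k*(-10 + x) (c(k, x) = (2*k)*(-10 + x) = 2*k*(-10 + x))
K = -1/2 (K = 1/(2*(-1)*(-10 - 2) - 26) = 1/(2*(-1)*(-12) - 26) = 1/(24 - 26) = 1/(-2) = -1/2 ≈ -0.50000)
(X(-1)*(1/(-4 - 2) + J))*K = -(1/(-4 - 2) - 5)*(-1/2) = -(1/(-6) - 5)*(-1/2) = -(-1/6 - 5)*(-1/2) = -1*(-31/6)*(-1/2) = (31/6)*(-1/2) = -31/12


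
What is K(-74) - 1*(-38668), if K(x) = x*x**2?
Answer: -366556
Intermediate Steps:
K(x) = x**3
K(-74) - 1*(-38668) = (-74)**3 - 1*(-38668) = -405224 + 38668 = -366556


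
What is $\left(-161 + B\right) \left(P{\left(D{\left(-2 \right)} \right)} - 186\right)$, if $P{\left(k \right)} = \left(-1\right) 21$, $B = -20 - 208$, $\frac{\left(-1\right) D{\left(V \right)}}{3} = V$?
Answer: $80523$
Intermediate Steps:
$D{\left(V \right)} = - 3 V$
$B = -228$ ($B = -20 - 208 = -228$)
$P{\left(k \right)} = -21$
$\left(-161 + B\right) \left(P{\left(D{\left(-2 \right)} \right)} - 186\right) = \left(-161 - 228\right) \left(-21 - 186\right) = \left(-389\right) \left(-207\right) = 80523$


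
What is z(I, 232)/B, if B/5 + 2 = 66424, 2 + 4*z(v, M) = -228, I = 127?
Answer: -23/132844 ≈ -0.00017314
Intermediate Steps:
z(v, M) = -115/2 (z(v, M) = -1/2 + (1/4)*(-228) = -1/2 - 57 = -115/2)
B = 332110 (B = -10 + 5*66424 = -10 + 332120 = 332110)
z(I, 232)/B = -115/2/332110 = -115/2*1/332110 = -23/132844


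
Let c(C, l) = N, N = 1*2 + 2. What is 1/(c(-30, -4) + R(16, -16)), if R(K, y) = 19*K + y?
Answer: 1/292 ≈ 0.0034247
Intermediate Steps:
N = 4 (N = 2 + 2 = 4)
c(C, l) = 4
R(K, y) = y + 19*K
1/(c(-30, -4) + R(16, -16)) = 1/(4 + (-16 + 19*16)) = 1/(4 + (-16 + 304)) = 1/(4 + 288) = 1/292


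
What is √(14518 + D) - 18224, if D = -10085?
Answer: -18224 + √4433 ≈ -18157.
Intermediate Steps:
√(14518 + D) - 18224 = √(14518 - 10085) - 18224 = √4433 - 18224 = -18224 + √4433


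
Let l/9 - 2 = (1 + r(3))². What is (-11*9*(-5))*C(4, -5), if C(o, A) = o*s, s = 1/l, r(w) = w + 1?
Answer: 220/27 ≈ 8.1481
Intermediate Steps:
r(w) = 1 + w
l = 243 (l = 18 + 9*(1 + (1 + 3))² = 18 + 9*(1 + 4)² = 18 + 9*5² = 18 + 9*25 = 18 + 225 = 243)
s = 1/243 ≈ 0.0041152
C(o, A) = o/243 (C(o, A) = o*(1/243) = o/243)
(-11*9*(-5))*C(4, -5) = (-11*9*(-5))*((1/243)*4) = -99*(-5)*(4/243) = 495*(4/243) = 220/27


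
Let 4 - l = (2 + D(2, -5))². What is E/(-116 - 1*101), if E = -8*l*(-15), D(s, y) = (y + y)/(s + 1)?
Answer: -800/651 ≈ -1.2289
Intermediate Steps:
D(s, y) = 2*y/(1 + s) (D(s, y) = (2*y)/(1 + s) = 2*y/(1 + s))
l = 20/9 (l = 4 - (2 + 2*(-5)/(1 + 2))² = 4 - (2 + 2*(-5)/3)² = 4 - (2 + 2*(-5)*(⅓))² = 4 - (2 - 10/3)² = 4 - (-4/3)² = 4 - 1*16/9 = 4 - 16/9 = 20/9 ≈ 2.2222)
E = 800/3 (E = -8*20/9*(-15) = -160/9*(-15) = 800/3 ≈ 266.67)
E/(-116 - 1*101) = (800/3)/(-116 - 1*101) = (800/3)/(-116 - 101) = (800/3)/(-217) = -1/217*800/3 = -800/651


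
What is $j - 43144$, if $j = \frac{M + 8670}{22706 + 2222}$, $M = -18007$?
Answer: $- \frac{1075502969}{24928} \approx -43144.0$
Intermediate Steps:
$j = - \frac{9337}{24928}$ ($j = \frac{-18007 + 8670}{22706 + 2222} = - \frac{9337}{24928} \approx -0.37456$)
$j - 43144 = - \frac{9337}{24928} - 43144 = - \frac{1075502969}{24928}$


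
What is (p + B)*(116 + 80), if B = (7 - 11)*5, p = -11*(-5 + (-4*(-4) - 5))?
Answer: -16856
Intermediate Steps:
p = -66 (p = -11*(-5 + (16 - 5)) = -11*(-5 + 11) = -11*6 = -66)
B = -20 (B = -4*5 = -20)
(p + B)*(116 + 80) = (-66 - 20)*(116 + 80) = -86*196 = -16856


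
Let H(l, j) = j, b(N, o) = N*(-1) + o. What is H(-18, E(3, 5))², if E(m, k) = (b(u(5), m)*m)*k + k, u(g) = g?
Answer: 625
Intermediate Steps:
b(N, o) = o - N (b(N, o) = -N + o = o - N)
E(m, k) = k + k*m*(-5 + m) (E(m, k) = ((m - 1*5)*m)*k + k = ((m - 5)*m)*k + k = ((-5 + m)*m)*k + k = (m*(-5 + m))*k + k = k*m*(-5 + m) + k = k + k*m*(-5 + m))
H(-18, E(3, 5))² = (5*(1 + 3*(-5 + 3)))² = (5*(1 + 3*(-2)))² = (5*(1 - 6))² = (5*(-5))² = (-25)² = 625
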